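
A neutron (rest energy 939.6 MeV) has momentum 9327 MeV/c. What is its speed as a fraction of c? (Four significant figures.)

βγ = pc/(mc²) = 9327/939.6 = 9.9266.
Since γ² = 1 + (βγ)² = 99.5374, γ = √99.5374 = 9.97684, and β = (βγ)/γ = 9.9266/9.97684 = 0.9950.

0.9950c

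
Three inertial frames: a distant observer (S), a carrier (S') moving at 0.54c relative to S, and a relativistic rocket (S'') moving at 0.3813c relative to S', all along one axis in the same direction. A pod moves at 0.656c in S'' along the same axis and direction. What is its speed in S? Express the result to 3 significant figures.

Compose velocities in two stages. Stage 1 (into S'): u₁ = (0.656+0.3813)/(1+0.656×0.3813) = 0.82975.
Stage 2 (into S): u = (0.82975+0.54)/(1+0.82975×0.54) = 0.94592, so the speed is 0.946c.

0.946c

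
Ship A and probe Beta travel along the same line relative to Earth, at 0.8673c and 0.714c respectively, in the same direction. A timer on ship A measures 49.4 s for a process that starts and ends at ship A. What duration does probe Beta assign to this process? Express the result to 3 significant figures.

54.0 s

The velocity of ship A relative to probe Beta is (0.8673 − 0.714)c / (1 − 0.8673×0.714) = 0.40263c; relative speed 0.40263c.
γ for this relative speed: γ = 1/√(1 − 0.162111) = 1.0925.
The clock on ship A records proper time, so probe Beta measures Δt = γΔτ = 1.0925 × 49.4 = 54.0 s.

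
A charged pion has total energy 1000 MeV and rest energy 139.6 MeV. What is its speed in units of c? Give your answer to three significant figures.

0.990c

Total energy E = γmc² gives γ = 1000/139.6 = 7.1633.
Hence β = √(1 − 1/γ²) = √(1 − 0.0194883) = √0.9805117 = 0.990.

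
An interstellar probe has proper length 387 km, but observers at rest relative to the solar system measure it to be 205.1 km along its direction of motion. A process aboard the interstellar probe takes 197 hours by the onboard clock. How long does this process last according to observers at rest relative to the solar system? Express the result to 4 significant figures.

371.7 hours

From L = L₀/γ: γ = 387/205.1 = 1.88688.
The same γ dilates the second interval: 1.88688 × 197 hours = 371.7 hours.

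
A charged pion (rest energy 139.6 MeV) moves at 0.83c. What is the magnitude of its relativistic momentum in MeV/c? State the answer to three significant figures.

208 MeV/c

β² = 0.6889, so γ = 1/√0.3111 = 1.7929.
Momentum: p = γβ·mc = 1.7929 × 0.83 × 139.6 MeV/c = 208 MeV/c.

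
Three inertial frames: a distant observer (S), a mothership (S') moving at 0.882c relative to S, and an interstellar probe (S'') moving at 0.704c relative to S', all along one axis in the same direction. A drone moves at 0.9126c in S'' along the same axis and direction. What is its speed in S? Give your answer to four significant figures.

Apply u = (u'+v)/(1+u'v) twice. Drone in the mothership frame: (0.9126+0.704)/(1+0.9126·0.704) = 1.6166/1.6424704 = 0.98425c.
That velocity, transformed to the rest frame of a distant observer: (0.98425+0.882)/(1+0.98425·0.882) = 1.86625/1.8681085 = 0.99901c.

0.9990c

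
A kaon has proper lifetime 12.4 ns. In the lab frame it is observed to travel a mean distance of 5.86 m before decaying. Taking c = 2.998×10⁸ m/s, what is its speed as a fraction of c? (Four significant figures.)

d = βγcτ ⇒ βγ = d/(cτ) = 5.860 m / (3.71752 m) = 1.5763.
β = (βγ)/√(1+(βγ)²) = 1.5763/√3.48472 = 0.8444.

0.8444c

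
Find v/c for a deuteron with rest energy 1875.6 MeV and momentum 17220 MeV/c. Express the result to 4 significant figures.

0.9941

βγ = pc/(mc²) = 17220/1875.6 = 9.1811.
Since γ² = 1 + (βγ)² = 85.2926, γ = √85.2926 = 9.2354, and β = (βγ)/γ = 9.1811/9.2354 = 0.9941.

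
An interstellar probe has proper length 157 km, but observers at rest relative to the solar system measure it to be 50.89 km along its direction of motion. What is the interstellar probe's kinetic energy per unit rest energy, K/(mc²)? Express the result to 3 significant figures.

Length contraction gives γ = L₀/L = 157/50.89 = 3.08509.
Since K = (γ−1)mc², K/(mc²) = 3.08509 − 1 = 2.09.

2.09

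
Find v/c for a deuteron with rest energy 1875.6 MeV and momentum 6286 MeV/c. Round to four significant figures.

βγ = pc/(mc²) = 6286/1875.6 = 3.3515.
Since γ² = 1 + (βγ)² = 12.2326, γ = √12.2326 = 3.49751, and β = (βγ)/γ = 3.3515/3.49751 = 0.9583.

0.9583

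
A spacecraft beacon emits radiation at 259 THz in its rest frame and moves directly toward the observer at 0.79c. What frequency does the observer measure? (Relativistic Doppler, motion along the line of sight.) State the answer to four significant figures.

Relativistic Doppler (source moving toward): f_obs = f_src · √((1+β)/(1−β)).
With β = 0.79: factor = √(1.79/0.21) = 2.9196.
f_obs = 259 × 2.9196 = 756.2 THz.

756.2 THz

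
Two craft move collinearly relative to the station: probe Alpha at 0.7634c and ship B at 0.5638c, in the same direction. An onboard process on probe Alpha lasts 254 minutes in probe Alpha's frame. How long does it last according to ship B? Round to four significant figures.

Speed of probe Alpha in ship B's frame: u = (v_A − v_B)/(1 − v_A v_B/c²) = (0.7634 − 0.5638)/(1 − 0.7634×0.5638) = 0.1996/0.56959508 = 0.35042; |u| = 0.35042c.
At |u| = 0.35042c, γ = (1 − 0.122794)^(−1/2) = 1.0677.
Probe Alpha's interval is proper; time dilation gives Δt_B = γΔτ = 1.0677 × 254 minutes = 271.2 minutes.

271.2 minutes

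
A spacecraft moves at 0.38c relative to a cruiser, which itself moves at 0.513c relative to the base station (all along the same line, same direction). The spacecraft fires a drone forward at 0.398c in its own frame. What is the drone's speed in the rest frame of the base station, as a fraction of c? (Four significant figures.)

0.8828c

First combine the drone and spacecraft (S''→S'): u₁ = (0.398 + 0.38)/(1 + 0.398×0.38) = 0.778/1.15124 = 0.67579.
Then combine with the cruiser (S'→S): u = (0.67579 + 0.513)/(1 + 0.67579×0.513) = 1.18879/1.34668027 = 0.88276.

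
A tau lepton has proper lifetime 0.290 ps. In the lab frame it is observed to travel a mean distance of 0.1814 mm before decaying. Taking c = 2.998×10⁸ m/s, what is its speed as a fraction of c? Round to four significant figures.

d = βγcτ ⇒ βγ = d/(cτ) = 1.814×10^-4 m / (8.6942×10^-5 m) = 2.0864.
β = (βγ)/√(1+(βγ)²) = 2.0864/√5.35306 = 0.9018.

0.9018c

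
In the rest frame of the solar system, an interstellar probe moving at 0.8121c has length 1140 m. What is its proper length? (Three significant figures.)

γ = 1/√(1 − β²) = 1/√(1 − 0.65950641) = 1/√0.34049359 = 1/0.583518 = 1.7137.
Proper length: L₀ = γ·L = 1.7137 × 1140 = 1950 m.

1950 m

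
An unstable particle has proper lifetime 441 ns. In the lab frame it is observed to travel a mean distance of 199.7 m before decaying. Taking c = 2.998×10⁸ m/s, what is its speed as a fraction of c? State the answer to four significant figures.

0.8338c

d = βγcτ ⇒ βγ = d/(cτ) = 199.7 m / (132.2118 m) = 1.5105.
β = (βγ)/√(1+(βγ)²) = 1.5105/√3.28161 = 0.8338.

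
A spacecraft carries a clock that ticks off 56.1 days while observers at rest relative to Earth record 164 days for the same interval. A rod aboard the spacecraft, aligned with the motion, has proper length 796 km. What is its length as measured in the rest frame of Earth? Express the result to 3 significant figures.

272 km

γ = Δt/Δτ = 164/56.1 = 2.92335.
L = L₀/γ = 796/2.92335 = 272 km.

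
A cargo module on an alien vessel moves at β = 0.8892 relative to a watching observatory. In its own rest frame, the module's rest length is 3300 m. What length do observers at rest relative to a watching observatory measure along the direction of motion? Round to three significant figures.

1510 m

With β = 0.8892, γ = 1/√(1 − 0.8892²) = 1/√0.20932336 = 2.1857.
Length contraction: L = L₀/γ = 3300/2.1857 = 1510 m.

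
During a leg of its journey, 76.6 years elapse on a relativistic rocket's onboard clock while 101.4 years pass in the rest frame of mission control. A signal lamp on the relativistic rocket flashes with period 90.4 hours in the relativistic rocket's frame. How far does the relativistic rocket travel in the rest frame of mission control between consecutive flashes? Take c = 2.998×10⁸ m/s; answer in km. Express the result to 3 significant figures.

γ = Δt/Δτ = 101.4/76.6 = 1.32376.
β = √(1 − 1/γ²) = 0.65524. Lab-frame period = γτ = 1.32376×90.4 hours = 119.67 hours. Distance = βc × γτ = 0.65524 × 2.998×10⁸ m/s × 430812 s = 8.4629×10^13 m = 8.46×10^10 km.

8.46×10^10 km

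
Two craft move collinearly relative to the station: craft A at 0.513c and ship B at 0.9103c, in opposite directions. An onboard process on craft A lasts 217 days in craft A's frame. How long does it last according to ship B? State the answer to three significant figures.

896 days

The velocity of craft A relative to ship B is (0.513 + 0.9103)c / (1 + 0.513×0.9103) = 0.97022c; relative speed 0.97022c.
γ for this relative speed: γ = 1/√(1 − 0.941327) = 4.1284.
The clock on craft A records proper time, so ship B measures Δt = γΔτ = 4.1284 × 217 = 896 days.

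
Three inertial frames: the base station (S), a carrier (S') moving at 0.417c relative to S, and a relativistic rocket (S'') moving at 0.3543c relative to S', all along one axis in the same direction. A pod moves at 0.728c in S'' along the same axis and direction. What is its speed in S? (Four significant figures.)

Apply u = (u'+v)/(1+u'v) twice. Pod in the carrier frame: (0.728+0.3543)/(1+0.728·0.3543) = 1.0823/1.2579304 = 0.86038c.
That velocity, transformed to the rest frame of the base station: (0.86038+0.417)/(1+0.86038·0.417) = 1.27738/1.35877846 = 0.94009c.

0.9401c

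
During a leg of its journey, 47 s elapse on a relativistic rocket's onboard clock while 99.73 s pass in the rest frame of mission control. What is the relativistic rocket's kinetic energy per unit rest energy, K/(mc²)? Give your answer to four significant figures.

The time-dilation ratio gives γ = 99.73/47 = 2.12191.
Since K = (γ−1)mc², K/(mc²) = 2.12191 − 1 = 1.122.

1.122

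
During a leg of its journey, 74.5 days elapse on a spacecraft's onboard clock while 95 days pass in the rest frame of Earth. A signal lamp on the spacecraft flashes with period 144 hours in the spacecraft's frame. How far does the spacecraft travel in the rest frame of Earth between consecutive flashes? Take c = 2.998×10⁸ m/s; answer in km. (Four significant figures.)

γ = Δt/Δτ = 95/74.5 = 1.27517.
β = √(1 − 1/γ²) = 0.6205. Lab-frame period = γτ = 1.27517×144 hours = 183.62 hours. Distance = βc × γτ = 0.6205 × 2.998×10⁸ m/s × 661032 s = 1.2297×10^14 m = 1.230×10^11 km.

1.230×10^11 km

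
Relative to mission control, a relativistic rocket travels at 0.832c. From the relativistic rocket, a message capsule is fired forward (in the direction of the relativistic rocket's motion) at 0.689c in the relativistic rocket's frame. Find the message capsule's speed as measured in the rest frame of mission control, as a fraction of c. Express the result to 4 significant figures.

0.9668c

In units of c, u = (u' + v)/(1 + u'v) with u' = 0.689 and v = 0.832.
Numerator: 0.689 + 0.832 = 1.521. Denominator: 1 + (0.689)(0.832) = 1.573248.
u = 1.521/1.573248 = 0.96679, so the speed is 0.9668c.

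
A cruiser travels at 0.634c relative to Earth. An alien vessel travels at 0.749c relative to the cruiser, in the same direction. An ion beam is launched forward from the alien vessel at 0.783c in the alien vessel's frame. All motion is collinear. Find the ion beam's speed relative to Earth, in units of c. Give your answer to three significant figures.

Compose velocities in two stages. Stage 1 (into S'): u₁ = (0.783+0.749)/(1+0.783×0.749) = 0.96567.
Stage 2 (into S): u = (0.96567+0.634)/(1+0.96567×0.634) = 0.99221, so the speed is 0.992c.

0.992c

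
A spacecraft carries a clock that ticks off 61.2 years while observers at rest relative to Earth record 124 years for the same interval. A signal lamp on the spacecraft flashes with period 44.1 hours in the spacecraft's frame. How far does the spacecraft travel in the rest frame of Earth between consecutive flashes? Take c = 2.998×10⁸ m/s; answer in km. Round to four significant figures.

From Δt = γΔτ: γ = 124/61.2 = 2.02614.
β = √(1 − 1/γ²) = 0.86972. Lab-frame period = γτ = 2.02614×44.1 hours = 89.353 hours. Distance = βc × γτ = 0.86972 × 2.998×10⁸ m/s × 321670.8 s = 8.3873×10^13 m = 8.387×10^10 km.

8.387×10^10 km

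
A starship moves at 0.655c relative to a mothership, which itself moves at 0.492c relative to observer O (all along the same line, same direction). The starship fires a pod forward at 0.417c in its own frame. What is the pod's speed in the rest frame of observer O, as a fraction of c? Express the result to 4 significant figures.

Apply u = (u'+v)/(1+u'v) twice. Pod in the mothership frame: (0.417+0.655)/(1+0.417·0.655) = 1.072/1.273135 = 0.84202c.
That velocity, transformed to the rest frame of observer O: (0.84202+0.492)/(1+0.84202·0.492) = 1.33402/1.41427384 = 0.94325c.

0.9433c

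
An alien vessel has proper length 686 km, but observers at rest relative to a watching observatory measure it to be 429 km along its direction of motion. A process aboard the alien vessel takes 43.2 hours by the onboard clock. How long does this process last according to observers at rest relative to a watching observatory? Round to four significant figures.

Length contraction gives γ = L₀/L = 686/429 = 1.59907.
The same γ dilates the second interval: 1.59907 × 43.2 hours = 69.08 hours.

69.08 hours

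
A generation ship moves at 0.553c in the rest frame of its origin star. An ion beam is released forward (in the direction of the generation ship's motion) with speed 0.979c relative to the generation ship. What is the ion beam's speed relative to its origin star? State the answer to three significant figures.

Relativistic velocity addition: u = (u' + v)/(1 + u'v/c²), with u' = 0.979c and v = 0.553c.
Numerator: 0.979 + 0.553 = 1.532. Denominator: 1 + (0.979)(0.553) = 1.541387.
u = 1.532/1.541387 = 0.99391, so the speed is 0.994c.

0.994c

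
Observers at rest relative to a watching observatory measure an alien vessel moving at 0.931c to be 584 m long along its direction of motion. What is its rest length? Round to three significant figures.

Lorentz factor: γ = (1 − 0.866761)^(−1/2) = 2.7396.
Proper length: L₀ = γ·L = 2.7396 × 584 = 1600 m.

1600 m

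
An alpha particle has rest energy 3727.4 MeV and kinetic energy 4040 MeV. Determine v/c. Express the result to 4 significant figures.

0.8773

K = (γ−1)mc², so γ = 1 + 4040/3727.4 = 2.0839.
Then v/c = √(1 − γ⁻²) = √(1 − 0.230275) = √0.769725 = 0.8773.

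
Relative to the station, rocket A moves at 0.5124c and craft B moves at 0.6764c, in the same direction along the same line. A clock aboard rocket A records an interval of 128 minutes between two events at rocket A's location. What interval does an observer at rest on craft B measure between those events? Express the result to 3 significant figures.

132 minutes

Speed of rocket A in craft B's frame: u = (v_A − v_B)/(1 − v_A v_B/c²) = (0.5124 − 0.6764)/(1 − 0.5124×0.6764) = −0.164/0.65341264 = −0.25099; |u| = 0.25099c.
At |u| = 0.25099c, γ = (1 − 0.062996)^(−1/2) = 1.0331.
The clock on rocket A records proper time, so craft B measures Δt = γΔτ = 1.0331 × 128 = 132 minutes.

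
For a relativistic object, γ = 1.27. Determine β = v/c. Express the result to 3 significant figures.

0.616

β = √(1 − 1/γ²) = √(1 − 1/1.6129) = √0.379999 = 0.616.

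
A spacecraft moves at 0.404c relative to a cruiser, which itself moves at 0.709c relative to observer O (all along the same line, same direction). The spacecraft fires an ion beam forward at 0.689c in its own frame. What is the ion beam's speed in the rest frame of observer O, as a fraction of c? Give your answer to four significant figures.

0.9737c

Compose velocities in two stages. Stage 1 (into S'): u₁ = (0.689+0.404)/(1+0.689×0.404) = 0.855.
Stage 2 (into S): u = (0.855+0.709)/(1+0.855×0.709) = 0.97373, so the speed is 0.9737c.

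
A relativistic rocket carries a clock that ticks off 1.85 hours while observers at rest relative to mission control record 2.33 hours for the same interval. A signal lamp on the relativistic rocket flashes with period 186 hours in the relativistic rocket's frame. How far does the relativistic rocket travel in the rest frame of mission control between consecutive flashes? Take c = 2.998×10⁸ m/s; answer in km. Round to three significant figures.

1.54×10^11 km

γ = Δt/Δτ = 2.33/1.85 = 1.25946.
β = √(1 − 1/γ²) = 0.60793. Lab-frame period = γτ = 1.25946×186 hours = 234.26 hours. Distance = βc × γτ = 0.60793 × 2.998×10⁸ m/s × 843336 s = 1.5370×10^14 m = 1.54×10^11 km.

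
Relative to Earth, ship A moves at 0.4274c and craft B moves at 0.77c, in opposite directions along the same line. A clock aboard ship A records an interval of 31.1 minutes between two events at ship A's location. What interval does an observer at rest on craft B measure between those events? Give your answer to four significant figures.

71.66 minutes

Transform ship A's velocity into craft B's frame: (0.4274 + 0.77)/(1 + 0.4274·0.77) = 1.1974/1.329098, so the relative speed is 0.90091c.
γ for this relative speed: γ = 1/√(1 − 0.811639) = 2.3041.
Ship A's interval is proper; time dilation gives Δt_B = γΔτ = 2.3041 × 31.1 minutes = 71.66 minutes.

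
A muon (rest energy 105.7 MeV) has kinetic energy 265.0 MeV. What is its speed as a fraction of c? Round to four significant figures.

γ = 1 + K/(mc²) = 1 + 265.0/105.7 = 3.5071.
β = √(1 − 1/γ²) = √(1 − 0.0813025) = √0.9186975 = 0.9585.

0.9585c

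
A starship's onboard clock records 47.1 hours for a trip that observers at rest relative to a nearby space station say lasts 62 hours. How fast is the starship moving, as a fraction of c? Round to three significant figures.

γ = Δt/Δτ = 62/47.1 = 1.3163.
β = √(1 − 1/γ²) = √(1 − 0.577152) = √0.422848 = 0.650.

0.650c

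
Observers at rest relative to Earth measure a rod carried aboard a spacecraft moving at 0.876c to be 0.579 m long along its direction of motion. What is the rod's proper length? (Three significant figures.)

1.20 m

γ = 1/√(1 − β²) = 1/√(1 − 0.767376) = 1/√0.232624 = 1/0.482311 = 2.0734.
Proper length: L₀ = γ·L = 2.0734 × 0.579 = 1.20 m.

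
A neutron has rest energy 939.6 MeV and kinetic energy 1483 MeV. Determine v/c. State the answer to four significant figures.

γ = 1 + K/(mc²) = 1 + 1483/939.6 = 2.5783.
β = √(1 − 1/γ²) = √(1 − 0.15043) = √0.84957 = 0.9217.

0.9217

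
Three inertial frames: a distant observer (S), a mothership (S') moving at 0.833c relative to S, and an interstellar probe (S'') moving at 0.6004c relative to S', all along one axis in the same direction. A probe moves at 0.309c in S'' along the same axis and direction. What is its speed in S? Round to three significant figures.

Apply u = (u'+v)/(1+u'v) twice. Probe in the mothership frame: (0.309+0.6004)/(1+0.309·0.6004) = 0.9094/1.1855236 = 0.76709c.
That velocity, transformed to the rest frame of a distant observer: (0.76709+0.833)/(1+0.76709·0.833) = 1.60009/1.63898597 = 0.97627c.

0.976c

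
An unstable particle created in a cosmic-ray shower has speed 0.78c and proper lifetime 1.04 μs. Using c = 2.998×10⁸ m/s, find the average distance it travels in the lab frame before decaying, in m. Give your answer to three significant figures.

β² = 0.6084, so γ = 1/√0.3916 = 1.598.
Lab-frame lifetime: Δt = γτ = 1.598 × 1.04 μs = 1.6619 μs.
Distance: d = vΔt = 0.78 × 2.998×10⁸ m/s × 1.6619×10^-6 s = 389 m.

389 m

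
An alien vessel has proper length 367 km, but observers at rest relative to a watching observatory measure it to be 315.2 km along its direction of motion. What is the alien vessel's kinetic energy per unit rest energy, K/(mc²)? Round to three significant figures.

γ = L₀/L = 367/315.2 = 1.16434.
Since K = (γ−1)mc², K/(mc²) = 1.16434 − 1 = 0.164.

0.164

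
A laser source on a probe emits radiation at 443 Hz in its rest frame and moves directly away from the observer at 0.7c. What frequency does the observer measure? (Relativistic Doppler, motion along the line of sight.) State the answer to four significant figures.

186.1 Hz

Relativistic Doppler (source moving away): f_obs = f_src · √((1−β)/(1+β)).
With β = 0.7: factor = √(0.3/1.7) = 0.42008.
f_obs = 443 × 0.42008 = 186.1 Hz.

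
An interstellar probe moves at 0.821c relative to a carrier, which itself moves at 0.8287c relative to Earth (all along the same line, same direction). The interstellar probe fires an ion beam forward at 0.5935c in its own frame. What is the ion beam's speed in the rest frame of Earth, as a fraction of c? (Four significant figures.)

First combine the ion beam and interstellar probe (S''→S'): u₁ = (0.5935 + 0.821)/(1 + 0.5935×0.821) = 1.4145/1.4872635 = 0.95108.
Then combine with the carrier (S'→S): u = (0.95108 + 0.8287)/(1 + 0.95108×0.8287) = 1.77978/1.788159996 = 0.99531.

0.9953c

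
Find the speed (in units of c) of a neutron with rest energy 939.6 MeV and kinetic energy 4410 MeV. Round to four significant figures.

K = (γ−1)mc², so γ = 1 + 4410/939.6 = 5.6935.
Then v/c = √(1 − γ⁻²) = √(1 − 0.030849) = √0.969151 = 0.9845.

0.9845c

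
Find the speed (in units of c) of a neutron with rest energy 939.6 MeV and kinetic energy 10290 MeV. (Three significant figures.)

γ = 1 + K/(mc²) = 1 + 10290/939.6 = 11.951.
β = √(1 − 1/γ²) = √(1 − 0.00700151) = √0.99299849 = 0.996.

0.996c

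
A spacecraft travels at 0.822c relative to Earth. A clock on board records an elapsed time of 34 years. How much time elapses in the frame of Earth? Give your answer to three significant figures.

59.7 years

γ = 1/√(1 − β²) = 1/√(1 − 0.675684) = 1/√0.324316 = 1/0.569487 = 1.756.
Time dilation: Δt = γ·Δτ = 1.756 × 34 = 59.7 years.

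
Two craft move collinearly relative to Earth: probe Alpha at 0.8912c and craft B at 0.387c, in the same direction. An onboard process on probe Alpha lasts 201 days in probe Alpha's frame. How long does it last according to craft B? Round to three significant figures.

315 days

Transform probe Alpha's velocity into craft B's frame: (0.8912 − 0.387)/(1 − 0.8912·0.387) = 0.5042/0.6551056, so the relative speed is 0.76965c.
γ for this relative speed: γ = 1/√(1 − 0.592361) = 1.5663.
The clock on probe Alpha records proper time, so craft B measures Δt = γΔτ = 1.5663 × 201 = 315 days.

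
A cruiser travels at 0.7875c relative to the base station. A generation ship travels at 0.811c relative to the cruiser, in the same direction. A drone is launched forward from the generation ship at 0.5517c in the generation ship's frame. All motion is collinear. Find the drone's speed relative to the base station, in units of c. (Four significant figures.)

Compose velocities in two stages. Stage 1 (into S'): u₁ = (0.5517+0.811)/(1+0.5517×0.811) = 0.94146.
Stage 2 (into S): u = (0.94146+0.7875)/(1+0.94146×0.7875) = 0.99286, so the speed is 0.9929c.

0.9929c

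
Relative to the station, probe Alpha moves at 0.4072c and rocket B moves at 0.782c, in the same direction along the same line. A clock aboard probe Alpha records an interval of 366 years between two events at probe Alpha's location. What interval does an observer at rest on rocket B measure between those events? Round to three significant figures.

438 years

Transform probe Alpha's velocity into rocket B's frame: (0.4072 − 0.782)/(1 − 0.4072·0.782) = −0.3748/0.6815696, so the relative speed is 0.54991c.
γ for this relative speed: γ = 1/√(1 − 0.302401) = 1.1973.
Probe Alpha's interval is proper; time dilation gives Δt_B = γΔτ = 1.1973 × 366 years = 438 years.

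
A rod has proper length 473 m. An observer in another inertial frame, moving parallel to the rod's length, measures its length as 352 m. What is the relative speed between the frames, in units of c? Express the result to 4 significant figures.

Length contraction gives γ = L₀/L = 473/352 = 1.3438.
β = √(1 − 1/γ²) = √0.446228 = 0.6680.

0.6680c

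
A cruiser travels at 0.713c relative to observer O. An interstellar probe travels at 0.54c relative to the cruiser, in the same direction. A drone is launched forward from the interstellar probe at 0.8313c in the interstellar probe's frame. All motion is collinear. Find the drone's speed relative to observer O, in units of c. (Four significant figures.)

0.9908c

Compose velocities in two stages. Stage 1 (into S'): u₁ = (0.8313+0.54)/(1+0.8313×0.54) = 0.94644.
Stage 2 (into S): u = (0.94644+0.713)/(1+0.94644×0.713) = 0.99082, so the speed is 0.9908c.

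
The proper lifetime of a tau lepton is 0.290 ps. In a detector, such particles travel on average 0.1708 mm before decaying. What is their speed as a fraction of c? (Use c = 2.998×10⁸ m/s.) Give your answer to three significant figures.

0.891c

Let x = d/(cτ) = 1.708×10^-4 m / (2.998×10⁸ m/s × 2.900×10^-13 s) = 1.9645. Since d = βγcτ, x = βγ = β/√(1−β²).
Solving: β² = x²/(1+x²) = 3.85926/4.85926 = 0.794207, so β = 0.891.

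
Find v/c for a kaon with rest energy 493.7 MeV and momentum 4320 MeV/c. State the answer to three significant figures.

0.994

βγ = pc/(mc²) = 4320/493.7 = 8.7503.
Since γ² = 1 + (βγ)² = 77.5678, γ = √77.5678 = 8.80726, and β = (βγ)/γ = 8.7503/8.80726 = 0.994.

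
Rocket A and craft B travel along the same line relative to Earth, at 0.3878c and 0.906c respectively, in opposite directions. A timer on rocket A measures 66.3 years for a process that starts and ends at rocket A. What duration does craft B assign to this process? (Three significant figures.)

Transform rocket A's velocity into craft B's frame: (0.3878 + 0.906)/(1 + 0.3878·0.906) = 1.2938/1.3513468, so the relative speed is 0.95742c.
At |u| = 0.95742c, γ = (1 − 0.916653)^(−1/2) = 3.4638.
The clock on rocket A records proper time, so craft B measures Δt = γΔτ = 3.4638 × 66.3 = 230 years.

230 years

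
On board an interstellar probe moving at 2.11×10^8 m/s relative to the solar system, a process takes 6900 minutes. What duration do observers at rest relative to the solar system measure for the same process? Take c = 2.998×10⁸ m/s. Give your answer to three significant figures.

9710 minutes

β = v/c = (2.11×10^8 m/s)/(2.998×10⁸ m/s) = 0.703803.
With β = 0.703803, γ = 1/√(1 − 0.703803²) = 1/√0.5046613 = 1.4077.
Time dilation: Δt = γ·Δτ = 1.4077 × 6900 = 9710 minutes.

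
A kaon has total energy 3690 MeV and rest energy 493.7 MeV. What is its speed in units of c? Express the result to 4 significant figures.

Total energy E = γmc² gives γ = 3690/493.7 = 7.4742.
Hence β = √(1 − 1/γ²) = √(1 − 0.0179007) = √0.9820993 = 0.9910.

0.9910c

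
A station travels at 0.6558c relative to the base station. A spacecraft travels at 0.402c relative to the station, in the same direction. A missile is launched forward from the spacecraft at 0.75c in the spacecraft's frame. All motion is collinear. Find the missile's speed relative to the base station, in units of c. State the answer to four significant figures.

0.9750c

Apply u = (u'+v)/(1+u'v) twice. Missile in the station frame: (0.75+0.402)/(1+0.75·0.402) = 1.152/1.3015 = 0.88513c.
That velocity, transformed to the rest frame of the base station: (0.88513+0.6558)/(1+0.88513·0.6558) = 1.54093/1.580468254 = 0.97498c.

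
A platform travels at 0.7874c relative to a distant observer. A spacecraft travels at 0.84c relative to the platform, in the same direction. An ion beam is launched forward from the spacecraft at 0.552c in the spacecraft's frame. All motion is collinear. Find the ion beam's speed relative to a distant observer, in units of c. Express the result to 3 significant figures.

0.994c

Compose velocities in two stages. Stage 1 (into S'): u₁ = (0.552+0.84)/(1+0.552×0.84) = 0.95103.
Stage 2 (into S): u = (0.95103+0.7874)/(1+0.95103×0.7874) = 0.99405, so the speed is 0.994c.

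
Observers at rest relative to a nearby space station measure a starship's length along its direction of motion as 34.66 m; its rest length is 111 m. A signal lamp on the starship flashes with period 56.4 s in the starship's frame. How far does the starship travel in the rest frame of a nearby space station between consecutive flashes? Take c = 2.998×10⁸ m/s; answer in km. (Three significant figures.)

γ = L₀/L = 111/34.66 = 3.20254.
β = √(1 − 1/γ²) = 0.95. Lab-frame period = γτ = 3.20254×56.4 s = 180.62 s. Distance = βc × γτ = 0.95 × 2.998×10⁸ m/s × 180.62 s = 5.1442×10^10 m = 5.14×10^7 km.

5.14×10^7 km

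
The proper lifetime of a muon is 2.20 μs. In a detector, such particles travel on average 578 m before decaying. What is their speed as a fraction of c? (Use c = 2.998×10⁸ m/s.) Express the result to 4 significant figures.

0.6591c

d = βγcτ ⇒ βγ = d/(cτ) = 578.0 m / (659.56 m) = 0.87634.
β = (βγ)/√(1+(βγ)²) = 0.87634/√1.767972 = 0.6591.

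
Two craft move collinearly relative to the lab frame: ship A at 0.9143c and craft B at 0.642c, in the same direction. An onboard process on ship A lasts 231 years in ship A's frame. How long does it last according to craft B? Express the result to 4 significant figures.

The velocity of ship A relative to craft B is (0.9143 − 0.642)c / (1 − 0.9143×0.642) = 0.65929c; relative speed 0.65929c.
At |u| = 0.65929c, γ = (1 − 0.434663)^(−1/2) = 1.33.
The clock on ship A records proper time, so craft B measures Δt = γΔτ = 1.33 × 231 = 307.2 years.

307.2 years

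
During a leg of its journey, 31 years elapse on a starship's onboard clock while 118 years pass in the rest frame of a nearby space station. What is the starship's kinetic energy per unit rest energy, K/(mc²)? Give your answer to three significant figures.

From Δt = γΔτ: γ = 118/31 = 3.80645.
K/(mc²) = γ − 1 = 3.80645 − 1 = 2.81.

2.81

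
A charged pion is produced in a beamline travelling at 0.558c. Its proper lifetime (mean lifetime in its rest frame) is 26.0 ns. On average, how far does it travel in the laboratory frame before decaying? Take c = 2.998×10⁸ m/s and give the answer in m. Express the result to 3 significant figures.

5.24 m

With β = 0.558, γ = 1/√(1 − 0.558²) = 1/√0.688636 = 1.2051.
Lab-frame lifetime: Δt = γτ = 1.2051 × 26.0 ns = 31.333 ns.
Distance: d = vΔt = 0.558 × 2.998×10⁸ m/s × 3.1333×10^-8 s = 5.24 m.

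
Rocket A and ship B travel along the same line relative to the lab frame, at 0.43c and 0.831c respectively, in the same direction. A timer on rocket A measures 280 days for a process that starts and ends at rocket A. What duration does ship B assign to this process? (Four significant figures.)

Transform rocket A's velocity into ship B's frame: (0.43 − 0.831)/(1 − 0.43·0.831) = −0.401/0.64267, so the relative speed is 0.62396c.
At |u| = 0.62396c, γ = (1 − 0.389326)^(−1/2) = 1.2797.
Rocket A's interval is proper; time dilation gives Δt_B = γΔτ = 1.2797 × 280 days = 358.3 days.

358.3 days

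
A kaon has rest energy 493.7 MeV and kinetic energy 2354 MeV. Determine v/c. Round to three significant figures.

K = (γ−1)mc², so γ = 1 + 2354/493.7 = 5.7681.
Then v/c = √(1 − γ⁻²) = √(1 − 0.0300562) = √0.9699438 = 0.985.

0.985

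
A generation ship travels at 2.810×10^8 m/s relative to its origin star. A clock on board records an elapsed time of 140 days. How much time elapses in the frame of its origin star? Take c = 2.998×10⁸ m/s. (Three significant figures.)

402 days

β = v/c = (2.810×10^8 m/s)/(2.998×10⁸ m/s) = 0.937292.
With β = 0.937292, γ = 1/√(1 − 0.937292²) = 1/√0.1214837 = 2.8691.
The onboard clock measures proper time, so the interval in the rest frame of its origin star is dilated: Δt = γ·Δτ = 2.8691 × 140 days = 402 days.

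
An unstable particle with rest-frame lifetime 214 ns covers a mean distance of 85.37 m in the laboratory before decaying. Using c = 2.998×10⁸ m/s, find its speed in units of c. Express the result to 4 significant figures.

Let x = d/(cτ) = 85.37 m / (2.998×10⁸ m/s × 2.140×10^-7 s) = 1.3306. Since d = βγcτ, x = βγ = β/√(1−β²).
Solving: β² = x²/(1+x²) = 1.7705/2.7705 = 0.639054, so β = 0.7994.

0.7994c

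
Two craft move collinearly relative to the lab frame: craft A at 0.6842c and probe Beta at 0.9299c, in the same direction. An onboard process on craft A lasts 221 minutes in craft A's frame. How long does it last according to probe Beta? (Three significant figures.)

300 minutes

The velocity of craft A relative to probe Beta is (0.6842 − 0.9299)c / (1 − 0.6842×0.9299) = −0.67544c; relative speed 0.67544c.
γ for this relative speed: γ = 1/√(1 − 0.456219) = 1.3561.
Craft A's interval is proper; time dilation gives Δt_B = γΔτ = 1.3561 × 221 minutes = 300 minutes.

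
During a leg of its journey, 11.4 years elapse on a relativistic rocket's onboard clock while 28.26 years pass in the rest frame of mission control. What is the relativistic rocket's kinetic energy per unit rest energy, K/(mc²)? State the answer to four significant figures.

From Δt = γΔτ: γ = 28.26/11.4 = 2.47895.
K/(mc²) = γ − 1 = 2.47895 − 1 = 1.479.

1.479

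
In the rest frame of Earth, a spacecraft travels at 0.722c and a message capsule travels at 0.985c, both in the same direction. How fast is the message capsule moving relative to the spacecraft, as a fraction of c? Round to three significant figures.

Transform to the spacecraft's frame: u' = (u − v)/(1 − uv/c²).
u' = (0.985 − 0.722)/(1 − 0.985×0.722) = 0.263/0.28883 = 0.91057.
Speed in the spacecraft's frame: 0.911c (in the same direction).

0.911c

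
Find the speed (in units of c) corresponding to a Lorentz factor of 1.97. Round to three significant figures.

0.862c

β = √(1 − 1/γ²) = √(1 − 1/3.8809) = √0.742328 = 0.862.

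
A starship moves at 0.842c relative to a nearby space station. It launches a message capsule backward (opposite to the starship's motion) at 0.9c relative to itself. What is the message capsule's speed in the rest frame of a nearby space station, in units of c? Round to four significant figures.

0.2395c

In units of c, u = (u' + v)/(1 + u'v) with u' = −0.9 and v = 0.842.
Numerator: −0.9 + 0.842 = −0.058. Denominator: 1 + (−0.9)(0.842) = 0.2422.
u = −0.058/0.2422 = −0.23947, so the speed is 0.2395c.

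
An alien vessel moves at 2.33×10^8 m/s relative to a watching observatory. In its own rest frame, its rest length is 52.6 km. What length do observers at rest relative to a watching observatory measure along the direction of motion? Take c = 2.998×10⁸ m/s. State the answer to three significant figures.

33.1 km

β = v/c = (2.33×10^8 m/s)/(2.998×10⁸ m/s) = 0.777185.
With β = 0.777185, γ = 1/√(1 − 0.777185²) = 1/√0.3959835 = 1.5891.
Length contraction: L = L₀/γ = 52.6/1.5891 = 33.1 km.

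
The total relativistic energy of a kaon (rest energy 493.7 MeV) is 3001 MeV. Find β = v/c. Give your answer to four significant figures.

0.9864

γ = E/(mc²) = 3001/493.7 = 6.0786.
β = √(1 − 1/γ²) = √(1 − 0.0270641) = √0.9729359 = 0.9864.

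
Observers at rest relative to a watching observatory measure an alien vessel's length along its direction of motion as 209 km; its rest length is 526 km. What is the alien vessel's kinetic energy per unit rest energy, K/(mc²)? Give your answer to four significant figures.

From L = L₀/γ: γ = 526/209 = 2.51675.
K/(mc²) = γ − 1 = 2.51675 − 1 = 1.517.

1.517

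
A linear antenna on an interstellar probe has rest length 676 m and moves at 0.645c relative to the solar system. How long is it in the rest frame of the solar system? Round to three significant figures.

517 m

With β = 0.645, γ = 1/√(1 − 0.645²) = 1/√0.583975 = 1.3086.
Length contraction: L = L₀/γ = 676/1.3086 = 517 m.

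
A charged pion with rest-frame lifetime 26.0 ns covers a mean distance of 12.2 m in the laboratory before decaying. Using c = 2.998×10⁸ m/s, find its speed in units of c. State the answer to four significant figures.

0.8427c

Lab distance = (lab lifetime)·v = γτ·βc, so βγ = d/(cτ) = 12.20/(2.998×10⁸ × 2.600×10^-8) = 1.5651.
With βγ = 1.5651: γ² = 1 + (βγ)² = 3.44954, and β = (βγ)/γ = 1.5651/1.85729 = 0.8427.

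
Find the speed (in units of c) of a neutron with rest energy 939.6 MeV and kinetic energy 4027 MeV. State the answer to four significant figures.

γ = 1 + K/(mc²) = 1 + 4027/939.6 = 5.2859.
β = √(1 − 1/γ²) = √(1 − 0.03579) = √0.96421 = 0.9819.

0.9819c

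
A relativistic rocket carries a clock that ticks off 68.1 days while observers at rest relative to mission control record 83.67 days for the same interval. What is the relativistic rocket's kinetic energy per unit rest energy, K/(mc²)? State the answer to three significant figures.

0.229

From Δt = γΔτ: γ = 83.67/68.1 = 1.22863.
K/(mc²) = γ − 1 = 1.22863 − 1 = 0.229.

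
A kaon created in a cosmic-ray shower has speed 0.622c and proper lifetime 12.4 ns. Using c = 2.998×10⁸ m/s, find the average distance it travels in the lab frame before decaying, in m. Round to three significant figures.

With β = 0.622, γ = 1/√(1 − 0.622²) = 1/√0.613116 = 1.2771.
Lab-frame lifetime: Δt = γτ = 1.2771 × 12.4 ns = 15.836 ns.
Distance: d = vΔt = 0.622 × 2.998×10⁸ m/s × 1.5836×10^-8 s = 2.95 m.

2.95 m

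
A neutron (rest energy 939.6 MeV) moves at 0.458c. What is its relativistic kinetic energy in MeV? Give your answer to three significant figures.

117 MeV

With β = 0.458, γ = 1/√(1 − 0.458²) = 1/√0.790236 = 1.12492.
Kinetic energy: K = (γ − 1)mc² = (1.12492 − 1) × 939.6 MeV = 0.12492 × 939.6 = 117 MeV.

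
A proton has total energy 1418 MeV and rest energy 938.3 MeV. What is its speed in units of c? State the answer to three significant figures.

γ = E/(mc²) = 1418/938.3 = 1.5112.
β = √(1 − 1/γ²) = √(1 − 0.437881) = √0.562119 = 0.750.

0.750c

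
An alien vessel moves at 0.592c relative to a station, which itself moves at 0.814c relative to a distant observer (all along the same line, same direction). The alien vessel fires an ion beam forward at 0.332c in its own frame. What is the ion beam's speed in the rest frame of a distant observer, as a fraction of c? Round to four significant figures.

0.9740c

First combine the ion beam and alien vessel (S''→S'): u₁ = (0.332 + 0.592)/(1 + 0.332×0.592) = 0.924/1.196544 = 0.77222.
Then combine with the station (S'→S): u = (0.77222 + 0.814)/(1 + 0.77222×0.814) = 1.58622/1.62858708 = 0.97399.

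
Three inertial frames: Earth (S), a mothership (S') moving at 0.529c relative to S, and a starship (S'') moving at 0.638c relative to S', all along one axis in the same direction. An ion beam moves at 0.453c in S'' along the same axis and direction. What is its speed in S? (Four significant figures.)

First combine the ion beam and starship (S''→S'): u₁ = (0.453 + 0.638)/(1 + 0.453×0.638) = 1.091/1.289014 = 0.84638.
Then combine with the mothership (S'→S): u = (0.84638 + 0.529)/(1 + 0.84638×0.529) = 1.37538/1.44773502 = 0.95002.

0.9500c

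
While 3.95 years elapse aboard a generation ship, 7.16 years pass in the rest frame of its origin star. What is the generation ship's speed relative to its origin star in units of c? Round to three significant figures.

0.834c

γ = Δt/Δτ = 7.16/3.95 = 1.8127.
β = √(1 − 1/γ²) = √(1 − 0.304332) = √0.695668 = 0.834.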